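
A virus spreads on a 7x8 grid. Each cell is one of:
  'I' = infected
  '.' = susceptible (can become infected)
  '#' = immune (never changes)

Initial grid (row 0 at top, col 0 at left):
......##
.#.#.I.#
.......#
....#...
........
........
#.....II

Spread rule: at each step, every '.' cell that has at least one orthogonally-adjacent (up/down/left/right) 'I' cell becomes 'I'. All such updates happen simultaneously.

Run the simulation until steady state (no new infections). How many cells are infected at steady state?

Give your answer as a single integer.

Step 0 (initial): 3 infected
Step 1: +7 new -> 10 infected
Step 2: +8 new -> 18 infected
Step 3: +7 new -> 25 infected
Step 4: +6 new -> 31 infected
Step 5: +7 new -> 38 infected
Step 6: +5 new -> 43 infected
Step 7: +4 new -> 47 infected
Step 8: +1 new -> 48 infected
Step 9: +0 new -> 48 infected

Answer: 48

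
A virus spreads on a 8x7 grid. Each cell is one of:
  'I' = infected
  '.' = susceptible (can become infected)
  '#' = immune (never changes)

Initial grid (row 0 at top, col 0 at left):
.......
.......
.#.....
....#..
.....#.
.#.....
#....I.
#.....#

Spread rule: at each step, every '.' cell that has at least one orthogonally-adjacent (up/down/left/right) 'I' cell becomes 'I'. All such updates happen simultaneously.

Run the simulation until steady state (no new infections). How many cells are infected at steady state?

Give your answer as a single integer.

Answer: 49

Derivation:
Step 0 (initial): 1 infected
Step 1: +4 new -> 5 infected
Step 2: +4 new -> 9 infected
Step 3: +5 new -> 14 infected
Step 4: +5 new -> 19 infected
Step 5: +5 new -> 24 infected
Step 6: +5 new -> 29 infected
Step 7: +7 new -> 36 infected
Step 8: +6 new -> 42 infected
Step 9: +4 new -> 46 infected
Step 10: +2 new -> 48 infected
Step 11: +1 new -> 49 infected
Step 12: +0 new -> 49 infected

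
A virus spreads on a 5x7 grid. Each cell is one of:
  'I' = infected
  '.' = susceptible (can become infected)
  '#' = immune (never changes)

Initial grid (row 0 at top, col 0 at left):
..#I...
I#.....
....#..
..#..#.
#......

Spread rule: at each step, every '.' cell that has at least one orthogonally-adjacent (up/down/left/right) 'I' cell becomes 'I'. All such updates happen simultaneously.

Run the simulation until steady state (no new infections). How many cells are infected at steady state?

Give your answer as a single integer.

Answer: 29

Derivation:
Step 0 (initial): 2 infected
Step 1: +4 new -> 6 infected
Step 2: +7 new -> 13 infected
Step 3: +5 new -> 18 infected
Step 4: +5 new -> 23 infected
Step 5: +3 new -> 26 infected
Step 6: +2 new -> 28 infected
Step 7: +1 new -> 29 infected
Step 8: +0 new -> 29 infected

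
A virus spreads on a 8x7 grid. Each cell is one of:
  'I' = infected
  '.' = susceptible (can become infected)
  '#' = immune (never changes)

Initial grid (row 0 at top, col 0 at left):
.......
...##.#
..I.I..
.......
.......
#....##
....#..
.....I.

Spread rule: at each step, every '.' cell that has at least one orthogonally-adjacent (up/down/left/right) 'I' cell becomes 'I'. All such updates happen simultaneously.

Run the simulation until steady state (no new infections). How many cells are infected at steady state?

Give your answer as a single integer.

Step 0 (initial): 3 infected
Step 1: +9 new -> 12 infected
Step 2: +12 new -> 24 infected
Step 3: +13 new -> 37 infected
Step 4: +9 new -> 46 infected
Step 5: +2 new -> 48 infected
Step 6: +1 new -> 49 infected
Step 7: +0 new -> 49 infected

Answer: 49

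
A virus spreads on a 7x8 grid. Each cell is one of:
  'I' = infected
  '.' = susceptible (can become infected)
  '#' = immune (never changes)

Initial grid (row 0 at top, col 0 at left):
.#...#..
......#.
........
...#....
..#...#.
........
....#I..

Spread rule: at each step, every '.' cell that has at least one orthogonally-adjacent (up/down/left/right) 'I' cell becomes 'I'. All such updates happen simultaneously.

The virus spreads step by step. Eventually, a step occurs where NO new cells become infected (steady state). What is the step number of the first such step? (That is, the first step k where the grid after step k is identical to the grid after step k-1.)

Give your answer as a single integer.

Answer: 12

Derivation:
Step 0 (initial): 1 infected
Step 1: +2 new -> 3 infected
Step 2: +4 new -> 7 infected
Step 3: +4 new -> 11 infected
Step 4: +7 new -> 18 infected
Step 5: +6 new -> 24 infected
Step 6: +6 new -> 30 infected
Step 7: +7 new -> 37 infected
Step 8: +6 new -> 43 infected
Step 9: +4 new -> 47 infected
Step 10: +1 new -> 48 infected
Step 11: +1 new -> 49 infected
Step 12: +0 new -> 49 infected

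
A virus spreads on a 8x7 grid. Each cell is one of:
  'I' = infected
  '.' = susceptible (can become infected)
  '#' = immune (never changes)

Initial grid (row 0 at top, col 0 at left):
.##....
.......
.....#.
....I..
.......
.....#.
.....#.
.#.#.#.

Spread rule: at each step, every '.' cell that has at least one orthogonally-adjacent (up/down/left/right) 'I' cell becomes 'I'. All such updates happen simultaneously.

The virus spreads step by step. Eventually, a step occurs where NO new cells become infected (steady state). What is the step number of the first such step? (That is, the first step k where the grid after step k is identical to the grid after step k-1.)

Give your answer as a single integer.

Step 0 (initial): 1 infected
Step 1: +4 new -> 5 infected
Step 2: +7 new -> 12 infected
Step 3: +10 new -> 22 infected
Step 4: +11 new -> 33 infected
Step 5: +7 new -> 40 infected
Step 6: +5 new -> 45 infected
Step 7: +2 new -> 47 infected
Step 8: +1 new -> 48 infected
Step 9: +0 new -> 48 infected

Answer: 9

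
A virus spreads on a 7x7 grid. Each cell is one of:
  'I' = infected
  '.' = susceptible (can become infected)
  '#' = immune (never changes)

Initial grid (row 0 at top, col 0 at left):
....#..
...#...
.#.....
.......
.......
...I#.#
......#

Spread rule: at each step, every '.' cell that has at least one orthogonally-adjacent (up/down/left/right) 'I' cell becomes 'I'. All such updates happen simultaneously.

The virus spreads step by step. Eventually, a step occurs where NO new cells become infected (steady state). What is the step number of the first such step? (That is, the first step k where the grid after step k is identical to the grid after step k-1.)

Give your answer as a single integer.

Answer: 9

Derivation:
Step 0 (initial): 1 infected
Step 1: +3 new -> 4 infected
Step 2: +6 new -> 10 infected
Step 3: +8 new -> 18 infected
Step 4: +8 new -> 26 infected
Step 5: +5 new -> 31 infected
Step 6: +5 new -> 36 infected
Step 7: +5 new -> 41 infected
Step 8: +2 new -> 43 infected
Step 9: +0 new -> 43 infected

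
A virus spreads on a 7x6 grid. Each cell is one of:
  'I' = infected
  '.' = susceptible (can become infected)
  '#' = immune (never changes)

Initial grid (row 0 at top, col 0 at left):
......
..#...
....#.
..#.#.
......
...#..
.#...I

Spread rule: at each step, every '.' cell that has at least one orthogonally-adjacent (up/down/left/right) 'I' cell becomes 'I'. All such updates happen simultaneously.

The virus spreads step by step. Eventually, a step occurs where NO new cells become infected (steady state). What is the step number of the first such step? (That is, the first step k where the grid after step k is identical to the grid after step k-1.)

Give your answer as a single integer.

Answer: 12

Derivation:
Step 0 (initial): 1 infected
Step 1: +2 new -> 3 infected
Step 2: +3 new -> 6 infected
Step 3: +3 new -> 9 infected
Step 4: +3 new -> 12 infected
Step 5: +4 new -> 16 infected
Step 6: +5 new -> 21 infected
Step 7: +6 new -> 27 infected
Step 8: +3 new -> 30 infected
Step 9: +3 new -> 33 infected
Step 10: +2 new -> 35 infected
Step 11: +1 new -> 36 infected
Step 12: +0 new -> 36 infected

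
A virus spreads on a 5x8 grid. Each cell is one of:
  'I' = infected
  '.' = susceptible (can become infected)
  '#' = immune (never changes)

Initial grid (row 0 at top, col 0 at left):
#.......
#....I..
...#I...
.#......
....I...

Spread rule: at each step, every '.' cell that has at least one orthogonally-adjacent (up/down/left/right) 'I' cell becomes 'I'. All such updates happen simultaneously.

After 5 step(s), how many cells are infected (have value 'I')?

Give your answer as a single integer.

Answer: 35

Derivation:
Step 0 (initial): 3 infected
Step 1: +7 new -> 10 infected
Step 2: +9 new -> 19 infected
Step 3: +8 new -> 27 infected
Step 4: +5 new -> 32 infected
Step 5: +3 new -> 35 infected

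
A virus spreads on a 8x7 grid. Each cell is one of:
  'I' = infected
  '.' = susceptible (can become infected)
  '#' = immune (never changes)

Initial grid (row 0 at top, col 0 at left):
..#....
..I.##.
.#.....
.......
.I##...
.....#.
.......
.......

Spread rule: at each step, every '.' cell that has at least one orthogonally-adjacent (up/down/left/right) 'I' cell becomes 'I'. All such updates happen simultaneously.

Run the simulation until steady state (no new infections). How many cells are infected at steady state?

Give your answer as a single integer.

Answer: 49

Derivation:
Step 0 (initial): 2 infected
Step 1: +6 new -> 8 infected
Step 2: +9 new -> 17 infected
Step 3: +9 new -> 26 infected
Step 4: +7 new -> 33 infected
Step 5: +6 new -> 39 infected
Step 6: +5 new -> 44 infected
Step 7: +3 new -> 47 infected
Step 8: +2 new -> 49 infected
Step 9: +0 new -> 49 infected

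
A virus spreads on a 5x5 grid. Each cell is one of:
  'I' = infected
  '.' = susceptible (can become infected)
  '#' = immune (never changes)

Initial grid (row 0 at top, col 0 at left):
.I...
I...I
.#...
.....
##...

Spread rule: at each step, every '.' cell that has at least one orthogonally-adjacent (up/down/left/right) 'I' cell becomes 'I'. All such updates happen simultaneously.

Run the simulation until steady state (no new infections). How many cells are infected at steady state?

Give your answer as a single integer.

Step 0 (initial): 3 infected
Step 1: +7 new -> 10 infected
Step 2: +5 new -> 15 infected
Step 3: +4 new -> 19 infected
Step 4: +2 new -> 21 infected
Step 5: +1 new -> 22 infected
Step 6: +0 new -> 22 infected

Answer: 22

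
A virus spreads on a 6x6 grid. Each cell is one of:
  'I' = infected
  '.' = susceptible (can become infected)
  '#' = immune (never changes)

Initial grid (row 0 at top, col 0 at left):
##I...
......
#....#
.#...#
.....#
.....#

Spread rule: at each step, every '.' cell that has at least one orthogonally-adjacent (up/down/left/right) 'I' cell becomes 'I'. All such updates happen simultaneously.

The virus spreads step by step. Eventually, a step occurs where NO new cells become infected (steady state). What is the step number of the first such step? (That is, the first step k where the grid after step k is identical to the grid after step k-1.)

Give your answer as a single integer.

Answer: 8

Derivation:
Step 0 (initial): 1 infected
Step 1: +2 new -> 3 infected
Step 2: +4 new -> 7 infected
Step 3: +6 new -> 13 infected
Step 4: +4 new -> 17 infected
Step 5: +4 new -> 21 infected
Step 6: +4 new -> 25 infected
Step 7: +3 new -> 28 infected
Step 8: +0 new -> 28 infected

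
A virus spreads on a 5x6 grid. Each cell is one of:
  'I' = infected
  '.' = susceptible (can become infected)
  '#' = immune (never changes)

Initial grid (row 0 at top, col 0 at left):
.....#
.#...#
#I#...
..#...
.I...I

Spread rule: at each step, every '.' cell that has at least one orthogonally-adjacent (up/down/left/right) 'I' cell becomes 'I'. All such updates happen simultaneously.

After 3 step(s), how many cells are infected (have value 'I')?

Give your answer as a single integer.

Answer: 14

Derivation:
Step 0 (initial): 3 infected
Step 1: +5 new -> 8 infected
Step 2: +4 new -> 12 infected
Step 3: +2 new -> 14 infected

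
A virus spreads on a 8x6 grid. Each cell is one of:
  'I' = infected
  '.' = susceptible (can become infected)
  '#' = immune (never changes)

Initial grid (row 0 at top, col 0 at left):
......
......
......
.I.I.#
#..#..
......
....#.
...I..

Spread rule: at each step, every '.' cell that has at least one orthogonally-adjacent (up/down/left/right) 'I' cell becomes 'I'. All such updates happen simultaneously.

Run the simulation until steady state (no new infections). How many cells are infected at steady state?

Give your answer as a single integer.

Step 0 (initial): 3 infected
Step 1: +9 new -> 12 infected
Step 2: +12 new -> 24 infected
Step 3: +13 new -> 37 infected
Step 4: +6 new -> 43 infected
Step 5: +1 new -> 44 infected
Step 6: +0 new -> 44 infected

Answer: 44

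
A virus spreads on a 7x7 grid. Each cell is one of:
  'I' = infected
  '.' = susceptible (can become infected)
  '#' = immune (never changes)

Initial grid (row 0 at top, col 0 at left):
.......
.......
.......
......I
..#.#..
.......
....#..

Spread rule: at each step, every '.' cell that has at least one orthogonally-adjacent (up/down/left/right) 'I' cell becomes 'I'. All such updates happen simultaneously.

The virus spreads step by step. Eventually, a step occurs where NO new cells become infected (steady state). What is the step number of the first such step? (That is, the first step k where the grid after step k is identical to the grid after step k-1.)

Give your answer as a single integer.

Answer: 10

Derivation:
Step 0 (initial): 1 infected
Step 1: +3 new -> 4 infected
Step 2: +5 new -> 9 infected
Step 3: +6 new -> 15 infected
Step 4: +7 new -> 22 infected
Step 5: +5 new -> 27 infected
Step 6: +7 new -> 34 infected
Step 7: +6 new -> 40 infected
Step 8: +4 new -> 44 infected
Step 9: +2 new -> 46 infected
Step 10: +0 new -> 46 infected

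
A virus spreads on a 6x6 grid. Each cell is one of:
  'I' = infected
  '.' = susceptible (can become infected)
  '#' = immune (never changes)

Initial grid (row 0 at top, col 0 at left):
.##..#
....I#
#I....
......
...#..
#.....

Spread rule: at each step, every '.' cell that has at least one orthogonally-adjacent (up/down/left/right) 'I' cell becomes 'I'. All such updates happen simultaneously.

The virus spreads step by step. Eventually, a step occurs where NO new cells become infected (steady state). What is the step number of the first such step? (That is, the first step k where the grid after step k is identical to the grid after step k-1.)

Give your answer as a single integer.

Step 0 (initial): 2 infected
Step 1: +6 new -> 8 infected
Step 2: +9 new -> 17 infected
Step 3: +7 new -> 24 infected
Step 4: +3 new -> 27 infected
Step 5: +2 new -> 29 infected
Step 6: +0 new -> 29 infected

Answer: 6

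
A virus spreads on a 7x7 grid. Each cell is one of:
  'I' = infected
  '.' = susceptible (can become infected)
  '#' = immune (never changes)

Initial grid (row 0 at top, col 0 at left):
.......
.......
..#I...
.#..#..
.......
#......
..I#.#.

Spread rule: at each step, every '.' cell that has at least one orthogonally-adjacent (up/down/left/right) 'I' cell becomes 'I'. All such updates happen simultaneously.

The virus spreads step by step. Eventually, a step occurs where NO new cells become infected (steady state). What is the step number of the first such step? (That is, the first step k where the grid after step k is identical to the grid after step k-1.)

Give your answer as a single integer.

Answer: 7

Derivation:
Step 0 (initial): 2 infected
Step 1: +5 new -> 7 infected
Step 2: +10 new -> 17 infected
Step 3: +9 new -> 26 infected
Step 4: +10 new -> 36 infected
Step 5: +6 new -> 42 infected
Step 6: +1 new -> 43 infected
Step 7: +0 new -> 43 infected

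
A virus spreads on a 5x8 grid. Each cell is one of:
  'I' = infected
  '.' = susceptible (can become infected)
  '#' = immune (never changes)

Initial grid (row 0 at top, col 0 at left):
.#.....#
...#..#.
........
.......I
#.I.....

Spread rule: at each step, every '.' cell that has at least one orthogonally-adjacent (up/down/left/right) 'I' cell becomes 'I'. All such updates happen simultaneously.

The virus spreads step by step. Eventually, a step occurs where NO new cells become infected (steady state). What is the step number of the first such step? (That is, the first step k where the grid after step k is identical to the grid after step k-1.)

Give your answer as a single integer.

Answer: 7

Derivation:
Step 0 (initial): 2 infected
Step 1: +6 new -> 8 infected
Step 2: +8 new -> 16 infected
Step 3: +7 new -> 23 infected
Step 4: +5 new -> 28 infected
Step 5: +4 new -> 32 infected
Step 6: +3 new -> 35 infected
Step 7: +0 new -> 35 infected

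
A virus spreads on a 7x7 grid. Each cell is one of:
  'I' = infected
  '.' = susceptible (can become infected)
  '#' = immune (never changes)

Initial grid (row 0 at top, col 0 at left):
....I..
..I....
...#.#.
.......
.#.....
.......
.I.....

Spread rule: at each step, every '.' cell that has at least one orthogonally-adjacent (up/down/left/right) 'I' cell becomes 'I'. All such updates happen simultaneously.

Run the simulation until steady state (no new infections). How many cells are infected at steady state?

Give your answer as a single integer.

Answer: 46

Derivation:
Step 0 (initial): 3 infected
Step 1: +10 new -> 13 infected
Step 2: +10 new -> 23 infected
Step 3: +10 new -> 33 infected
Step 4: +7 new -> 40 infected
Step 5: +4 new -> 44 infected
Step 6: +2 new -> 46 infected
Step 7: +0 new -> 46 infected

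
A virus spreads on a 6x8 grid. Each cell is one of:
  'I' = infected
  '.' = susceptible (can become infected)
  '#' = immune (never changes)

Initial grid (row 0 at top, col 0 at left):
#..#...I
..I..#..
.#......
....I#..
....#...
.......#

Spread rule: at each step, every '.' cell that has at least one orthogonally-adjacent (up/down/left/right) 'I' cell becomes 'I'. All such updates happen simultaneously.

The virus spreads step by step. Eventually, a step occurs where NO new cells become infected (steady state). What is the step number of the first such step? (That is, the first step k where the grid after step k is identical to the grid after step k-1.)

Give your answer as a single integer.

Step 0 (initial): 3 infected
Step 1: +8 new -> 11 infected
Step 2: +10 new -> 21 infected
Step 3: +7 new -> 28 infected
Step 4: +6 new -> 34 infected
Step 5: +4 new -> 38 infected
Step 6: +3 new -> 41 infected
Step 7: +0 new -> 41 infected

Answer: 7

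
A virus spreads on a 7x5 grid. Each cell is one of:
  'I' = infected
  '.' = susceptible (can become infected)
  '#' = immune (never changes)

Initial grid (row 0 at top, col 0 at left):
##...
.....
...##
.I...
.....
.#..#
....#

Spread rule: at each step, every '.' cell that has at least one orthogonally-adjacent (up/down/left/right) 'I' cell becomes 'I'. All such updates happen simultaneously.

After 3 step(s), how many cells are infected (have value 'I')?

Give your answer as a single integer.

Answer: 17

Derivation:
Step 0 (initial): 1 infected
Step 1: +4 new -> 5 infected
Step 2: +6 new -> 11 infected
Step 3: +6 new -> 17 infected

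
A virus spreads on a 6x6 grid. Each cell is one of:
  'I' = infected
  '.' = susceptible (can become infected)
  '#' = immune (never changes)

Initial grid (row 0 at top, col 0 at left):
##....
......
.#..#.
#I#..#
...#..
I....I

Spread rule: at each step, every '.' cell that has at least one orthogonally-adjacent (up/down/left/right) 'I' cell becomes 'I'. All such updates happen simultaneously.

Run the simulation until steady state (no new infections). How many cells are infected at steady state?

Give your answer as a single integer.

Step 0 (initial): 3 infected
Step 1: +5 new -> 8 infected
Step 2: +4 new -> 12 infected
Step 3: +1 new -> 13 infected
Step 4: +1 new -> 14 infected
Step 5: +1 new -> 15 infected
Step 6: +2 new -> 17 infected
Step 7: +3 new -> 20 infected
Step 8: +4 new -> 24 infected
Step 9: +3 new -> 27 infected
Step 10: +1 new -> 28 infected
Step 11: +0 new -> 28 infected

Answer: 28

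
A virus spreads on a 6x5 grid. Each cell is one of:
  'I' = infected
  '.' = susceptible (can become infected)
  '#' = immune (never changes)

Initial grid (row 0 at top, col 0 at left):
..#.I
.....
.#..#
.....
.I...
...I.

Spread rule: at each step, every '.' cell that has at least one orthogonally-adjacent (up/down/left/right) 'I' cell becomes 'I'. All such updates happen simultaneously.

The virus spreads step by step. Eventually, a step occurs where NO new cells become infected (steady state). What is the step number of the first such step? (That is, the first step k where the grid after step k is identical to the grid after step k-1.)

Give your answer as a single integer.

Step 0 (initial): 3 infected
Step 1: +9 new -> 12 infected
Step 2: +6 new -> 18 infected
Step 3: +5 new -> 23 infected
Step 4: +2 new -> 25 infected
Step 5: +2 new -> 27 infected
Step 6: +0 new -> 27 infected

Answer: 6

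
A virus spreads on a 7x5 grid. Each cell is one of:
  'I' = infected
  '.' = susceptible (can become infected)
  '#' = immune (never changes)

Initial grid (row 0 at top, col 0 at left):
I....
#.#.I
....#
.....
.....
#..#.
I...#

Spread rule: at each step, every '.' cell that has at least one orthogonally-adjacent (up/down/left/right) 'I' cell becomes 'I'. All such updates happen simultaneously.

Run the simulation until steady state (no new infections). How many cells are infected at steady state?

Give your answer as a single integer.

Answer: 29

Derivation:
Step 0 (initial): 3 infected
Step 1: +4 new -> 7 infected
Step 2: +6 new -> 13 infected
Step 3: +6 new -> 19 infected
Step 4: +7 new -> 26 infected
Step 5: +2 new -> 28 infected
Step 6: +1 new -> 29 infected
Step 7: +0 new -> 29 infected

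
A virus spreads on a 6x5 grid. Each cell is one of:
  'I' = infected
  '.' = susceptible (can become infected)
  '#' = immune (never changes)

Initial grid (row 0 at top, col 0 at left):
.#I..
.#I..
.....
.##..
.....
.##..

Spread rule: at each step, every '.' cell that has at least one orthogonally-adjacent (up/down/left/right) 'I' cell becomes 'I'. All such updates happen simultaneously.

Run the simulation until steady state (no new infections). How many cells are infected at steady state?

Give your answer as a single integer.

Step 0 (initial): 2 infected
Step 1: +3 new -> 5 infected
Step 2: +4 new -> 9 infected
Step 3: +3 new -> 12 infected
Step 4: +4 new -> 16 infected
Step 5: +5 new -> 21 infected
Step 6: +3 new -> 24 infected
Step 7: +0 new -> 24 infected

Answer: 24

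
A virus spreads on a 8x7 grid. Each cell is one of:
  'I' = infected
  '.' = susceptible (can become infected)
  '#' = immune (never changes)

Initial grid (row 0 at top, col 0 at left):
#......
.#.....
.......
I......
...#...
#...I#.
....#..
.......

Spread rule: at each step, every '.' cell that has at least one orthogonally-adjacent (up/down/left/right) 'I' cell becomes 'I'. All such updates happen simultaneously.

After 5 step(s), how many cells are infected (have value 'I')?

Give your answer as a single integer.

Answer: 42

Derivation:
Step 0 (initial): 2 infected
Step 1: +5 new -> 7 infected
Step 2: +8 new -> 15 infected
Step 3: +9 new -> 24 infected
Step 4: +9 new -> 33 infected
Step 5: +9 new -> 42 infected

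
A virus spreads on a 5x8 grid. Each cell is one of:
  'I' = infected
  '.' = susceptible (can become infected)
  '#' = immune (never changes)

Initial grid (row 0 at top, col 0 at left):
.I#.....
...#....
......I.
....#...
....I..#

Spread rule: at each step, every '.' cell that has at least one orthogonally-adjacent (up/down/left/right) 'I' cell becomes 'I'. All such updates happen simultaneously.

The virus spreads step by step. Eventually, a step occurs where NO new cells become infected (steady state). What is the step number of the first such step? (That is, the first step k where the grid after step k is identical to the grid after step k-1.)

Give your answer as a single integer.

Answer: 6

Derivation:
Step 0 (initial): 3 infected
Step 1: +8 new -> 11 infected
Step 2: +12 new -> 23 infected
Step 3: +9 new -> 32 infected
Step 4: +3 new -> 35 infected
Step 5: +1 new -> 36 infected
Step 6: +0 new -> 36 infected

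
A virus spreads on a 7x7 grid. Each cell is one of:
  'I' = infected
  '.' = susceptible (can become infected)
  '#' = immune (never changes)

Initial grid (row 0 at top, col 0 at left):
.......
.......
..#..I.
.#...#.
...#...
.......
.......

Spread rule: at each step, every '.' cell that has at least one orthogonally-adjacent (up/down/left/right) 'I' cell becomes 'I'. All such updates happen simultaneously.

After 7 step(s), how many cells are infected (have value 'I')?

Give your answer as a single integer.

Answer: 41

Derivation:
Step 0 (initial): 1 infected
Step 1: +3 new -> 4 infected
Step 2: +6 new -> 10 infected
Step 3: +6 new -> 16 infected
Step 4: +6 new -> 22 infected
Step 5: +7 new -> 29 infected
Step 6: +7 new -> 36 infected
Step 7: +5 new -> 41 infected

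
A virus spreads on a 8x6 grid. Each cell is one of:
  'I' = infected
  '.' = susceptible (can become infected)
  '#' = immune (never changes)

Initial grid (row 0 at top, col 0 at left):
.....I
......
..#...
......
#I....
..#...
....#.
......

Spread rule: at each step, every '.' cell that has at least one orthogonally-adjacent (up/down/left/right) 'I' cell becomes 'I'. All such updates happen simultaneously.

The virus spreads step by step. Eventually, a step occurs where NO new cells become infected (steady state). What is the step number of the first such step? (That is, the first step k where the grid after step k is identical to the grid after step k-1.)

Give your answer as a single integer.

Step 0 (initial): 2 infected
Step 1: +5 new -> 7 infected
Step 2: +9 new -> 16 infected
Step 3: +12 new -> 28 infected
Step 4: +10 new -> 38 infected
Step 5: +3 new -> 41 infected
Step 6: +2 new -> 43 infected
Step 7: +1 new -> 44 infected
Step 8: +0 new -> 44 infected

Answer: 8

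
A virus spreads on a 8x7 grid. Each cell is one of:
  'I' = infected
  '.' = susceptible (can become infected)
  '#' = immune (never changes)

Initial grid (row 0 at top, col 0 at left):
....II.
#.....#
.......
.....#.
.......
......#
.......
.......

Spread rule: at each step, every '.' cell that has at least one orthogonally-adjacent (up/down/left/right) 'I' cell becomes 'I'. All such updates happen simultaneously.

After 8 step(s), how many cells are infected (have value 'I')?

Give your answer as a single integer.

Answer: 45

Derivation:
Step 0 (initial): 2 infected
Step 1: +4 new -> 6 infected
Step 2: +4 new -> 10 infected
Step 3: +5 new -> 15 infected
Step 4: +6 new -> 21 infected
Step 5: +6 new -> 27 infected
Step 6: +6 new -> 33 infected
Step 7: +6 new -> 39 infected
Step 8: +6 new -> 45 infected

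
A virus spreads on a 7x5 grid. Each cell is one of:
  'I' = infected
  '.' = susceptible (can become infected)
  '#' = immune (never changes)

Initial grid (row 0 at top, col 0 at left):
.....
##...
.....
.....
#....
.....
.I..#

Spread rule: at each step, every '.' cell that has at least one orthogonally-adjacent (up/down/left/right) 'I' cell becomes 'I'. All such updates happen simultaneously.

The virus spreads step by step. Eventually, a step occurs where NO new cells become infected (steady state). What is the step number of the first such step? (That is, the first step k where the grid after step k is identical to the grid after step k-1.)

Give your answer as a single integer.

Answer: 10

Derivation:
Step 0 (initial): 1 infected
Step 1: +3 new -> 4 infected
Step 2: +4 new -> 8 infected
Step 3: +3 new -> 11 infected
Step 4: +5 new -> 16 infected
Step 5: +4 new -> 20 infected
Step 6: +3 new -> 23 infected
Step 7: +3 new -> 26 infected
Step 8: +3 new -> 29 infected
Step 9: +2 new -> 31 infected
Step 10: +0 new -> 31 infected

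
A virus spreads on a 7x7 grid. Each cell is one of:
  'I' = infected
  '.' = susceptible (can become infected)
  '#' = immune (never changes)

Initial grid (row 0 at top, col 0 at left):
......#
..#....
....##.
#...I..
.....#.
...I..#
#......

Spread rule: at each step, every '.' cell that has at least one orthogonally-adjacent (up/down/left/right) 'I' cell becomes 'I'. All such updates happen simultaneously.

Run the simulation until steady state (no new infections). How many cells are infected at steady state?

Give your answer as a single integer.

Answer: 41

Derivation:
Step 0 (initial): 2 infected
Step 1: +7 new -> 9 infected
Step 2: +8 new -> 17 infected
Step 3: +9 new -> 26 infected
Step 4: +6 new -> 32 infected
Step 5: +5 new -> 37 infected
Step 6: +3 new -> 40 infected
Step 7: +1 new -> 41 infected
Step 8: +0 new -> 41 infected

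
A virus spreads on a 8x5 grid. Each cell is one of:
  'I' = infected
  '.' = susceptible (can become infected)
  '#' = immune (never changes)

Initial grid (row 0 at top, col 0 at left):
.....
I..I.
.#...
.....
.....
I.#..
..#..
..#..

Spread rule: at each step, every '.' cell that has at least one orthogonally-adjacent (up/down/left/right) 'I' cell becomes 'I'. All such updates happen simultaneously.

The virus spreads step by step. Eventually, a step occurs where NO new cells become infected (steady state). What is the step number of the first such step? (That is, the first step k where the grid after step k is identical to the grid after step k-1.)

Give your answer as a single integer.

Step 0 (initial): 3 infected
Step 1: +10 new -> 13 infected
Step 2: +10 new -> 23 infected
Step 3: +6 new -> 29 infected
Step 4: +2 new -> 31 infected
Step 5: +2 new -> 33 infected
Step 6: +2 new -> 35 infected
Step 7: +1 new -> 36 infected
Step 8: +0 new -> 36 infected

Answer: 8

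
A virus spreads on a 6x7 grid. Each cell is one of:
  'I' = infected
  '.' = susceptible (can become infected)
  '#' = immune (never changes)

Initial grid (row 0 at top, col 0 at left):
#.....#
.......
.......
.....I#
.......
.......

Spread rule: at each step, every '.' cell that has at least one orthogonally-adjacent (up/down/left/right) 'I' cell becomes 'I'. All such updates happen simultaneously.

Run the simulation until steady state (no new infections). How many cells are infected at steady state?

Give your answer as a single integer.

Answer: 39

Derivation:
Step 0 (initial): 1 infected
Step 1: +3 new -> 4 infected
Step 2: +7 new -> 11 infected
Step 3: +8 new -> 19 infected
Step 4: +6 new -> 25 infected
Step 5: +6 new -> 31 infected
Step 6: +5 new -> 36 infected
Step 7: +3 new -> 39 infected
Step 8: +0 new -> 39 infected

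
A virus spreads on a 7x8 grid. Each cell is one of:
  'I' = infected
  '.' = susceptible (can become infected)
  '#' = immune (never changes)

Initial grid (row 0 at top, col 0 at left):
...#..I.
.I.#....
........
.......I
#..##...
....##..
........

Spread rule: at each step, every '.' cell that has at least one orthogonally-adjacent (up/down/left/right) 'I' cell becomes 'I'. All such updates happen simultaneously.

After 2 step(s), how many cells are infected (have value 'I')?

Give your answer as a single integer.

Step 0 (initial): 3 infected
Step 1: +10 new -> 13 infected
Step 2: +12 new -> 25 infected

Answer: 25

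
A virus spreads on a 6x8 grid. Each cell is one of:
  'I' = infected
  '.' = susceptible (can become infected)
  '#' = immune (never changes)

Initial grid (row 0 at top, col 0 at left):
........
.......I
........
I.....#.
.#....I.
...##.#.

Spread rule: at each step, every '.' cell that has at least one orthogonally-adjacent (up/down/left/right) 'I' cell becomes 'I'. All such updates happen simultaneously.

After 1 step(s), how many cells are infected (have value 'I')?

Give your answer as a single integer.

Answer: 11

Derivation:
Step 0 (initial): 3 infected
Step 1: +8 new -> 11 infected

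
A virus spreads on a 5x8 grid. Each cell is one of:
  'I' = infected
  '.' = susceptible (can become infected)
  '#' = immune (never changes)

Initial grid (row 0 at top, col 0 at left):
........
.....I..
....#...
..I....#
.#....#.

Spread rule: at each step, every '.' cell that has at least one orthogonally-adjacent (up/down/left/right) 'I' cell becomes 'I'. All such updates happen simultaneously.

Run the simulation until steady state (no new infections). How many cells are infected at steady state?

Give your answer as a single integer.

Answer: 35

Derivation:
Step 0 (initial): 2 infected
Step 1: +8 new -> 10 infected
Step 2: +12 new -> 22 infected
Step 3: +10 new -> 32 infected
Step 4: +2 new -> 34 infected
Step 5: +1 new -> 35 infected
Step 6: +0 new -> 35 infected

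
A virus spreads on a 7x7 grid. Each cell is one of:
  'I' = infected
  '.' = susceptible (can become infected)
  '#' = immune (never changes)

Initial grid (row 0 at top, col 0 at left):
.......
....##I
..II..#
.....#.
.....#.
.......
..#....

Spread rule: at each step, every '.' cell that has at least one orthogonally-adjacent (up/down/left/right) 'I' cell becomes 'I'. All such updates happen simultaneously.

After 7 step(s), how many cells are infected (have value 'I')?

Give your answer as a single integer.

Step 0 (initial): 3 infected
Step 1: +7 new -> 10 infected
Step 2: +10 new -> 20 infected
Step 3: +8 new -> 28 infected
Step 4: +5 new -> 33 infected
Step 5: +4 new -> 37 infected
Step 6: +3 new -> 40 infected
Step 7: +2 new -> 42 infected

Answer: 42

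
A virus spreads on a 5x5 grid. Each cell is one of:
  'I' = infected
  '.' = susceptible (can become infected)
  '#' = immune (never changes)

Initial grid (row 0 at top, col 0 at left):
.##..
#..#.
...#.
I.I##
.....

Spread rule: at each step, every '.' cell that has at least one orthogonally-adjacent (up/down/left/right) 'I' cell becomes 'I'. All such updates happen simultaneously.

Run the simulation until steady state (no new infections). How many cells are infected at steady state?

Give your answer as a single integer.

Step 0 (initial): 2 infected
Step 1: +5 new -> 7 infected
Step 2: +4 new -> 11 infected
Step 3: +2 new -> 13 infected
Step 4: +0 new -> 13 infected

Answer: 13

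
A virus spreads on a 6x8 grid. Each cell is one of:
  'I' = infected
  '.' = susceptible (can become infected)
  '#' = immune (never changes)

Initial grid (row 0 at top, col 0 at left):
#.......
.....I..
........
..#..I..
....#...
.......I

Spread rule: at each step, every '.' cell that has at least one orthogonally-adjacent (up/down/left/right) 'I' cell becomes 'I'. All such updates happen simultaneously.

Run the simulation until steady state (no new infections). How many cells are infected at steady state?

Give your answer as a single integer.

Step 0 (initial): 3 infected
Step 1: +9 new -> 12 infected
Step 2: +10 new -> 22 infected
Step 3: +7 new -> 29 infected
Step 4: +5 new -> 34 infected
Step 5: +5 new -> 39 infected
Step 6: +4 new -> 43 infected
Step 7: +2 new -> 45 infected
Step 8: +0 new -> 45 infected

Answer: 45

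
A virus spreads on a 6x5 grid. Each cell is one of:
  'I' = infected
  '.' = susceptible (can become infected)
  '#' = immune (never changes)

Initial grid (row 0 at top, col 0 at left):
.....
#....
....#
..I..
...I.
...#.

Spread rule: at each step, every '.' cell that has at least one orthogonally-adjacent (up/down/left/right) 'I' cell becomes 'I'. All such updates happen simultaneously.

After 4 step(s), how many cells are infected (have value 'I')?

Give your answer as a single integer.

Answer: 25

Derivation:
Step 0 (initial): 2 infected
Step 1: +5 new -> 7 infected
Step 2: +8 new -> 15 infected
Step 3: +6 new -> 21 infected
Step 4: +4 new -> 25 infected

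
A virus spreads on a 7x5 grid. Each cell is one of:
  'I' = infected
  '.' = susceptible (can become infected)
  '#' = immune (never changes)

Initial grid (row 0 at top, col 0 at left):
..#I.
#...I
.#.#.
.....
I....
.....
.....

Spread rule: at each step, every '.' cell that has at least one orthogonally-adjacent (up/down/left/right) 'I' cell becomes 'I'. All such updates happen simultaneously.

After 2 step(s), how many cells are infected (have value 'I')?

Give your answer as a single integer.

Answer: 16

Derivation:
Step 0 (initial): 3 infected
Step 1: +6 new -> 9 infected
Step 2: +7 new -> 16 infected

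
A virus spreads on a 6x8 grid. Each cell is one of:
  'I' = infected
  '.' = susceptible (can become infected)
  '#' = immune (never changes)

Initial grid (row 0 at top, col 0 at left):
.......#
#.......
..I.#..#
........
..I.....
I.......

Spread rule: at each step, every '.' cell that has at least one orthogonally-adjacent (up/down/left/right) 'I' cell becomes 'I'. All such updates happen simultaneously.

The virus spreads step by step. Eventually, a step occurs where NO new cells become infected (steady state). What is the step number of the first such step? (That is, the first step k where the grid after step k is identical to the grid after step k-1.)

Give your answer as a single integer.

Step 0 (initial): 3 infected
Step 1: +9 new -> 12 infected
Step 2: +9 new -> 21 infected
Step 3: +6 new -> 27 infected
Step 4: +6 new -> 33 infected
Step 5: +6 new -> 39 infected
Step 6: +5 new -> 44 infected
Step 7: +0 new -> 44 infected

Answer: 7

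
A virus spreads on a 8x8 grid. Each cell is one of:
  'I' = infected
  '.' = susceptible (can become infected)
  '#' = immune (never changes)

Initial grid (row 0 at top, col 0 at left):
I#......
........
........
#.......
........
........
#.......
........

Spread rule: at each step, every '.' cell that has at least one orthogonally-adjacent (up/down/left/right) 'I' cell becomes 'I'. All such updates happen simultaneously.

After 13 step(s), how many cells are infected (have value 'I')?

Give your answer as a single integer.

Step 0 (initial): 1 infected
Step 1: +1 new -> 2 infected
Step 2: +2 new -> 4 infected
Step 3: +2 new -> 6 infected
Step 4: +4 new -> 10 infected
Step 5: +5 new -> 15 infected
Step 6: +7 new -> 22 infected
Step 7: +8 new -> 30 infected
Step 8: +8 new -> 38 infected
Step 9: +8 new -> 46 infected
Step 10: +5 new -> 51 infected
Step 11: +4 new -> 55 infected
Step 12: +3 new -> 58 infected
Step 13: +2 new -> 60 infected

Answer: 60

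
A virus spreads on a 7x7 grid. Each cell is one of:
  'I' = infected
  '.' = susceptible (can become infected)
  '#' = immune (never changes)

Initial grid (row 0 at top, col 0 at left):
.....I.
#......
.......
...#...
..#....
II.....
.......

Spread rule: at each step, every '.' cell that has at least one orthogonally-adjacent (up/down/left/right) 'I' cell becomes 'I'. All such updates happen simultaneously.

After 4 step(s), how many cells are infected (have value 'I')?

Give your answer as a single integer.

Answer: 41

Derivation:
Step 0 (initial): 3 infected
Step 1: +8 new -> 11 infected
Step 2: +8 new -> 19 infected
Step 3: +11 new -> 30 infected
Step 4: +11 new -> 41 infected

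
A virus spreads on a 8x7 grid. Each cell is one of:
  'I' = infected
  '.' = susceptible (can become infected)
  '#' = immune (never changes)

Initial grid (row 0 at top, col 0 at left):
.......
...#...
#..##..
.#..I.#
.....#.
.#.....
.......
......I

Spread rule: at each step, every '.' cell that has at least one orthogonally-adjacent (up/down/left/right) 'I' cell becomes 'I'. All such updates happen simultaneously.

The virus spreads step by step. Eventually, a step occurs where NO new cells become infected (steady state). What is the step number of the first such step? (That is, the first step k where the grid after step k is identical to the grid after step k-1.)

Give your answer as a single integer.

Answer: 8

Derivation:
Step 0 (initial): 2 infected
Step 1: +5 new -> 7 infected
Step 2: +7 new -> 14 infected
Step 3: +9 new -> 23 infected
Step 4: +9 new -> 32 infected
Step 5: +7 new -> 39 infected
Step 6: +7 new -> 46 infected
Step 7: +2 new -> 48 infected
Step 8: +0 new -> 48 infected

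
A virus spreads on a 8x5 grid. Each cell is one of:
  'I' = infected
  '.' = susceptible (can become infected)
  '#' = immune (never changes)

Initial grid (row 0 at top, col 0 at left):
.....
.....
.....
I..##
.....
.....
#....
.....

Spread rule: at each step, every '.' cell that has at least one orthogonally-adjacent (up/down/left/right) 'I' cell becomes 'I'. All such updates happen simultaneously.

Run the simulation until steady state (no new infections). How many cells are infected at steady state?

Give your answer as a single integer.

Step 0 (initial): 1 infected
Step 1: +3 new -> 4 infected
Step 2: +5 new -> 9 infected
Step 3: +5 new -> 14 infected
Step 4: +6 new -> 20 infected
Step 5: +7 new -> 27 infected
Step 6: +6 new -> 33 infected
Step 7: +3 new -> 36 infected
Step 8: +1 new -> 37 infected
Step 9: +0 new -> 37 infected

Answer: 37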